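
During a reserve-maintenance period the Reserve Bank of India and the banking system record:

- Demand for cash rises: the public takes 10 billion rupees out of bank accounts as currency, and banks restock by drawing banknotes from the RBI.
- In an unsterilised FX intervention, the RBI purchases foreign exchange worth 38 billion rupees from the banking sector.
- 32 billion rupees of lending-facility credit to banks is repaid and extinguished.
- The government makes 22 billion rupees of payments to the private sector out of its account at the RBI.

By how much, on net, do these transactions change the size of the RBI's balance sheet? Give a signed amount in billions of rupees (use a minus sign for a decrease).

+6 billion

Currency withdrawal 10 billion rupees: only the composition of liabilities changes → 0.
FX purchase 38 billion rupees: an RBI asset is acquired → +38B.
Discount-window repayment 32 billion rupees: an RBI asset is shed → −32B.
Government spending 22 billion rupees: only the composition of liabilities changes → 0.
Net: 0 + 38 − 32 + 0 = +6 billion.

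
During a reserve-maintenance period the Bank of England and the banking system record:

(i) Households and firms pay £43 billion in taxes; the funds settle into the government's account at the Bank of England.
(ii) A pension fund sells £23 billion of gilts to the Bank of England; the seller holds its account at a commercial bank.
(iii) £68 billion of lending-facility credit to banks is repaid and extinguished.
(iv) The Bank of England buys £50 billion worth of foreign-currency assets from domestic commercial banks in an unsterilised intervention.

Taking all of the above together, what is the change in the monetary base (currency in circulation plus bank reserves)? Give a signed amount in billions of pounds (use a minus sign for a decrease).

-£38 billion

Government account inflow £43 billion: reserves shift to a non-base liability → −£43B.
Asset purchase (from non-banks) £23 billion: Bank of England balance sheet expands → +£23B.
Discount-window repayment £68 billion: Bank of England balance sheet contracts → −£68B.
FX purchase £50 billion: Bank of England balance sheet expands → +£50B.
Net: −43 + 23 − 68 + 50 = -£38 billion.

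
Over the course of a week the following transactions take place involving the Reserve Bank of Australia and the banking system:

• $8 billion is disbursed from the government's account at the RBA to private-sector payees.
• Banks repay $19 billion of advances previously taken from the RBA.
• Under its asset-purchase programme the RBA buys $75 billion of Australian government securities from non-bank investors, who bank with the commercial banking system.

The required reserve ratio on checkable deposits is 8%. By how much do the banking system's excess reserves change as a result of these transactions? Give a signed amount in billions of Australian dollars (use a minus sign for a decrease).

Government spending $8 billion: reserves +$8B, deposits +$8B.
Discount-window repayment $19 billion: reserves −$19B, deposits 0.
Asset purchase (from non-banks) $75 billion: reserves +$75B, deposits +$75B.
Totals: Δreserves = +$64B, Δdeposits = +$83B.
Δrequired reserves = 8% × +$83B = +$6.64B.
Δexcess reserves = Δreserves − Δrequired = +$64B − (+$6.64B) = +$57.36 billion.

+$57.36 billion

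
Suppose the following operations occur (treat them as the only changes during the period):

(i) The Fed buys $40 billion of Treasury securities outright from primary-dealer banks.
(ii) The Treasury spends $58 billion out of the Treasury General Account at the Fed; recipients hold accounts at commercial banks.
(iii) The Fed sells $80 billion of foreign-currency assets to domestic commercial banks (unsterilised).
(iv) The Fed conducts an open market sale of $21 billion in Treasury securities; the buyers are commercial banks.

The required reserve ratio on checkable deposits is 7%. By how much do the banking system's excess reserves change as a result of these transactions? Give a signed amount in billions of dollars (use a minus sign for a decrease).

OMO purchase (from banks) $40 billion: reserves +$40B, deposits 0.
Government spending $58 billion: reserves +$58B, deposits +$58B.
FX sale $80 billion: reserves −$80B, deposits 0.
OMO sale (to banks) $21 billion: reserves −$21B, deposits 0.
Totals: Δreserves = −$3B, Δdeposits = +$58B.
Δrequired reserves = 7% × +$58B = +$4.06B.
Δexcess reserves = Δreserves − Δrequired = −$3B − (+$4.06B) = -$7.06 billion.

-$7.06 billion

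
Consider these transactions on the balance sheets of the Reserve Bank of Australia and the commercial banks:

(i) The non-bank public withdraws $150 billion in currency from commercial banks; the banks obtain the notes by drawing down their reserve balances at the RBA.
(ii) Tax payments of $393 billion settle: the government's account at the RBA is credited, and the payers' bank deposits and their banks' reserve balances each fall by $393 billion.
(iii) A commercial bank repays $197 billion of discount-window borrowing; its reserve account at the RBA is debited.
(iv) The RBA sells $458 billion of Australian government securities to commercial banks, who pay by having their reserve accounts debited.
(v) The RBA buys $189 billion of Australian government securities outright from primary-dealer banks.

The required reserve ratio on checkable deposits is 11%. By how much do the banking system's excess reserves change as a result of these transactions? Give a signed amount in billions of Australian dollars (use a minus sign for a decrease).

-$949.27 billion

Currency withdrawal $150 billion: reserves −$150B, deposits −$150B.
Government account inflow $393 billion: reserves −$393B, deposits −$393B.
Discount-window repayment $197 billion: reserves −$197B, deposits 0.
OMO sale (to banks) $458 billion: reserves −$458B, deposits 0.
OMO purchase (from banks) $189 billion: reserves +$189B, deposits 0.
Totals: Δreserves = −$1009B, Δdeposits = −$543B.
Δrequired reserves = 11% × −$543B = −$59.73B.
Δexcess reserves = Δreserves − Δrequired = −$1009B − (−$59.73B) = -$949.27 billion.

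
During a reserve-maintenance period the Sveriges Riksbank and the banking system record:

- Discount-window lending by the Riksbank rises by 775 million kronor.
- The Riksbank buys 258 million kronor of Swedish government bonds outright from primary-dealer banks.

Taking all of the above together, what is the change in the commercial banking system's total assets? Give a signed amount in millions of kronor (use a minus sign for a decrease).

Riksbank balance sheet:
  Assets:      Securities +258M, Loans to banks +775M
  Liabilities: Bank reserves +1033M
Commercial banking system:
  Assets:      Reserves at CB +1033M, Securities −258M
  Liabilities: Borrowings from CB +775M
Change in total bank assets = +775 million.

+775 million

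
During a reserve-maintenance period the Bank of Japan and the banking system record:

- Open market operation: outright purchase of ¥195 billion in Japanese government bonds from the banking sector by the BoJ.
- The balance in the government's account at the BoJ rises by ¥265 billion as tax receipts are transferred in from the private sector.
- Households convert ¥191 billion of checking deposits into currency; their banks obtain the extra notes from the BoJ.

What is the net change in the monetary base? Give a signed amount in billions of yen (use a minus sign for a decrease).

-¥70 billion

BoJ balance sheet:
  Assets:      Securities +¥195B
  Liabilities: Bank reserves −¥261B, Currency in circulation +¥191B, Government deposits +¥265B
Commercial banking system:
  Assets:      Reserves at CB −¥261B, Securities −¥195B
  Liabilities: Checkable deposits −¥456B
Monetary base = currency + reserves: +¥191B + (−¥261B) = -¥70 billion.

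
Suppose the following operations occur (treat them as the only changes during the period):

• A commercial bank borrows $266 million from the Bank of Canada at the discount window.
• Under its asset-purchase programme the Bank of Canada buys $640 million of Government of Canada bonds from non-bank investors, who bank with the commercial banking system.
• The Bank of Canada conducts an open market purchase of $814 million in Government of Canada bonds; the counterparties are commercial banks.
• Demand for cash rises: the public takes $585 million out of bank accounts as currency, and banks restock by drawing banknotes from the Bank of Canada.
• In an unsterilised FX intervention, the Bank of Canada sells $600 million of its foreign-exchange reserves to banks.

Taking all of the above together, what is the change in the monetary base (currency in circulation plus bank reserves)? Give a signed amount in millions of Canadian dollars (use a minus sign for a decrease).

Discount-window loan $266 million: Bank of Canada balance sheet expands → +$266M.
Asset purchase (from non-banks) $640 million: Bank of Canada balance sheet expands → +$640M.
OMO purchase (from banks) $814 million: Bank of Canada balance sheet expands → +$814M.
Currency withdrawal $585 million: just a shift between currency and reserves — both are base money → 0.
FX sale $600 million: Bank of Canada balance sheet contracts → −$600M.
Net: 266 + 640 + 814 + 0 − 600 = +$1120 million.

+$1120 million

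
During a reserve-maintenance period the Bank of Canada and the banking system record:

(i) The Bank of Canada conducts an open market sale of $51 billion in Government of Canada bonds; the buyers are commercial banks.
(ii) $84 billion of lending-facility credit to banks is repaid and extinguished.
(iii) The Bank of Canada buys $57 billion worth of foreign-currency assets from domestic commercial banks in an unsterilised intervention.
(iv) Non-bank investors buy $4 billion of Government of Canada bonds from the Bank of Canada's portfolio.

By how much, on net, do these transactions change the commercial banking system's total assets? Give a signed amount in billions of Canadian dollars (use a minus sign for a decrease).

-$88 billion

Bank of Canada balance sheet:
  Assets:      Securities −$55B, Loans to banks −$84B, Foreign assets +$57B
  Liabilities: Bank reserves −$82B
Commercial banking system:
  Assets:      Reserves at CB −$82B, Securities +$51B, Foreign assets −$57B
  Liabilities: Checkable deposits −$4B, Borrowings from CB −$84B
Change in total bank assets = -$88 billion.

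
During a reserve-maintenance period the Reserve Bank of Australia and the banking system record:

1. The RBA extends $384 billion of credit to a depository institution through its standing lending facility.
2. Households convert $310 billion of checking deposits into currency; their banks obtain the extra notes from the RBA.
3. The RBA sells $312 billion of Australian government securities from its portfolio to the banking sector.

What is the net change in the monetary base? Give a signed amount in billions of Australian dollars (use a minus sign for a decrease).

RBA balance sheet:
  Assets:      Securities −$312B, Loans to banks +$384B
  Liabilities: Bank reserves −$238B, Currency in circulation +$310B
Monetary base = currency + reserves: +$310B + (−$238B) = +$72 billion.

+$72 billion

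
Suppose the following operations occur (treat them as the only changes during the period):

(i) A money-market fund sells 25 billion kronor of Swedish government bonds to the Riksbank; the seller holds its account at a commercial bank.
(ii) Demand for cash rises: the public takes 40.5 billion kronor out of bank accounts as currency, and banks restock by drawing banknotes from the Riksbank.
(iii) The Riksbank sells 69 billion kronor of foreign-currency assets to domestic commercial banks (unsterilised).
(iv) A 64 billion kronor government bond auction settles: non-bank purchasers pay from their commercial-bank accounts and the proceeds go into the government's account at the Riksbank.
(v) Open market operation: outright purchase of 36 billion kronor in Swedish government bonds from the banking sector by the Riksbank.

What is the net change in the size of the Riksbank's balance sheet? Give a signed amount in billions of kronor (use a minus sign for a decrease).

-8 billion

Asset purchase (from non-banks) 25 billion kronor: a Riksbank asset is acquired → +25B.
Currency withdrawal 40.5 billion kronor: only the composition of liabilities changes → 0.
FX sale 69 billion kronor: a Riksbank asset is shed → −69B.
Government account inflow 64 billion kronor: only the composition of liabilities changes → 0.
OMO purchase (from banks) 36 billion kronor: a Riksbank asset is acquired → +36B.
Net: 25 + 0 − 69 + 0 + 36 = -8 billion.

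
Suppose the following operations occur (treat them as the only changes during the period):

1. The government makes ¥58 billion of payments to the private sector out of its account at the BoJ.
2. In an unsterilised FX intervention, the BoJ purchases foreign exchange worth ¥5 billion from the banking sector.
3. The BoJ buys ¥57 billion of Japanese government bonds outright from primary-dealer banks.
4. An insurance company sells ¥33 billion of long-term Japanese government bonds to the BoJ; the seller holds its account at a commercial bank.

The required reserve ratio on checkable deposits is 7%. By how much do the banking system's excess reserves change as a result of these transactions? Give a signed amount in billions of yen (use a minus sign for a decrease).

Government spending ¥58 billion: reserves +¥58B, deposits +¥58B.
FX purchase ¥5 billion: reserves +¥5B, deposits 0.
OMO purchase (from banks) ¥57 billion: reserves +¥57B, deposits 0.
Asset purchase (from non-banks) ¥33 billion: reserves +¥33B, deposits +¥33B.
Totals: Δreserves = +¥153B, Δdeposits = +¥91B.
Δrequired reserves = 7% × +¥91B = +¥6.37B.
Δexcess reserves = Δreserves − Δrequired = +¥153B − (+¥6.37B) = +¥146.63 billion.

+¥146.63 billion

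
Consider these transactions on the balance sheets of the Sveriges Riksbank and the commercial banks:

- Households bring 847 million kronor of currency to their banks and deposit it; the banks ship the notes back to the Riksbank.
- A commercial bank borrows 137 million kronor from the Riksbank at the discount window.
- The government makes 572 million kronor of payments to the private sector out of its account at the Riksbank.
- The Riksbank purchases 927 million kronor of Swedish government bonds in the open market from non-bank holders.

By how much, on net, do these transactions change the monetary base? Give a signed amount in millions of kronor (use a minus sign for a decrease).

Currency deposit 847 million kronor: just a shift between currency and reserves — both are base money → 0.
Discount-window loan 137 million kronor: Riksbank balance sheet expands → +137M.
Government spending 572 million kronor: a non-base liability converts back to reserves → +572M.
Asset purchase (from non-banks) 927 million kronor: Riksbank balance sheet expands → +927M.
Net: 0 + 137 + 572 + 927 = +1636 million.

+1636 million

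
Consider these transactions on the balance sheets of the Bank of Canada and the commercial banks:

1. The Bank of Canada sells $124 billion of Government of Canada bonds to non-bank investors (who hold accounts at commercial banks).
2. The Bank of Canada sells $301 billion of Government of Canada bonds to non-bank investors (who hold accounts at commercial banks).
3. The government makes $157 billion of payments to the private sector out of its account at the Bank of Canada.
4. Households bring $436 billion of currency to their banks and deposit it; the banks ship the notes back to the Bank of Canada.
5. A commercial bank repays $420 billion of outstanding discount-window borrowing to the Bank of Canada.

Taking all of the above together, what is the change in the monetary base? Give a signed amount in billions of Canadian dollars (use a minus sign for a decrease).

-$688 billion

Bank of Canada balance sheet:
  Assets:      Securities −$425B, Loans to banks −$420B
  Liabilities: Bank reserves −$252B, Currency in circulation −$436B, Government deposits −$157B
Commercial banking system:
  Assets:      Reserves at CB −$252B
  Liabilities: Checkable deposits +$168B, Borrowings from CB −$420B
Monetary base = currency + reserves: −$436B + (−$252B) = -$688 billion.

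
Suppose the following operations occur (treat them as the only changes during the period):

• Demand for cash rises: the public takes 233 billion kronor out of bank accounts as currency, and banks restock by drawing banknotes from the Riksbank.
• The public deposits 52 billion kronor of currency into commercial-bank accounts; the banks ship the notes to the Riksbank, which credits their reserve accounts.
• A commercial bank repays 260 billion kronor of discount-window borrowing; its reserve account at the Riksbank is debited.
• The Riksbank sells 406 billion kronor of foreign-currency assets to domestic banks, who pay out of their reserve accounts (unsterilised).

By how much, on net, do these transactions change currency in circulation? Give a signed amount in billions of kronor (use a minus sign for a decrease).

+181 billion

Currency withdrawal 233 billion kronor: notes leave the central bank → +233B.
Currency deposit 52 billion kronor: notes return to the central bank → −52B.
Discount-window repayment 260 billion kronor: no currency enters or leaves circulation → 0.
FX sale 406 billion kronor: no currency enters or leaves circulation → 0.
Net: 233 − 52 + 0 + 0 = +181 billion.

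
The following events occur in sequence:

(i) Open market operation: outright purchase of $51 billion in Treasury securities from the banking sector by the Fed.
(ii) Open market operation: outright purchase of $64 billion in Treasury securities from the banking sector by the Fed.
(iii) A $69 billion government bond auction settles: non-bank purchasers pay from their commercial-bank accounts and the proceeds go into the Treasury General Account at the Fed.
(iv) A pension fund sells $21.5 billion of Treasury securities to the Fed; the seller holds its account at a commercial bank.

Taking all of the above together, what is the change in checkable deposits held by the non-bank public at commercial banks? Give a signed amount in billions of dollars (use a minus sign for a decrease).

OMO purchase (from banks) $51 billion: the counterparty is a bank, so public deposits are unchanged → 0.
OMO purchase (from banks) $64 billion: the counterparty is a bank, so public deposits are unchanged → 0.
Government account inflow $69 billion: non-bank counterparties' bank balances fall → −$69B.
Asset purchase (from non-banks) $21.5 billion: non-bank counterparties' bank balances rise → +$21.5B.
Net: 0 + 0 − 69 + 21.5 = -$47.5 billion.

-$47.5 billion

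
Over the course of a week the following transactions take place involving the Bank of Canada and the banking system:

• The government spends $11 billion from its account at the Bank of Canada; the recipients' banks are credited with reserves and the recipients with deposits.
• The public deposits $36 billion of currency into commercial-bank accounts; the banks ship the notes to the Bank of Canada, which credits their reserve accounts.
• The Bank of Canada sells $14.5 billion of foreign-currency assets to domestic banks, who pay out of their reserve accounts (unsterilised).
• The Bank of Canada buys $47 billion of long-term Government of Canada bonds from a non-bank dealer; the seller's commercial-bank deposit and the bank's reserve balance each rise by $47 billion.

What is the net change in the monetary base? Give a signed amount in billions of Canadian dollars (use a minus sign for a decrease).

Bank of Canada balance sheet:
  Assets:      Securities +$47B, Foreign assets −$14.5B
  Liabilities: Bank reserves +$79.5B, Currency in circulation −$36B, Government deposits −$11B
Monetary base = currency + reserves: −$36B + (+$79.5B) = +$43.5 billion.

+$43.5 billion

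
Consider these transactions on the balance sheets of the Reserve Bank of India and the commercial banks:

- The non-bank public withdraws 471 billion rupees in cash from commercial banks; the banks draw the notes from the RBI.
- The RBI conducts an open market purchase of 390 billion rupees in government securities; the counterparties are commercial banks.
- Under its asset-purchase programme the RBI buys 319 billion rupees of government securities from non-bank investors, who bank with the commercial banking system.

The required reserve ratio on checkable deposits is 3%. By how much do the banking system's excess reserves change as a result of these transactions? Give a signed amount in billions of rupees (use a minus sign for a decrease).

Currency withdrawal 471 billion rupees: reserves −471B, deposits −471B.
OMO purchase (from banks) 390 billion rupees: reserves +390B, deposits 0.
Asset purchase (from non-banks) 319 billion rupees: reserves +319B, deposits +319B.
Totals: Δreserves = +238B, Δdeposits = −152B.
Δrequired reserves = 3% × −152B = −4.56B.
Δexcess reserves = Δreserves − Δrequired = +238B − (−4.56B) = +242.56 billion.

+242.56 billion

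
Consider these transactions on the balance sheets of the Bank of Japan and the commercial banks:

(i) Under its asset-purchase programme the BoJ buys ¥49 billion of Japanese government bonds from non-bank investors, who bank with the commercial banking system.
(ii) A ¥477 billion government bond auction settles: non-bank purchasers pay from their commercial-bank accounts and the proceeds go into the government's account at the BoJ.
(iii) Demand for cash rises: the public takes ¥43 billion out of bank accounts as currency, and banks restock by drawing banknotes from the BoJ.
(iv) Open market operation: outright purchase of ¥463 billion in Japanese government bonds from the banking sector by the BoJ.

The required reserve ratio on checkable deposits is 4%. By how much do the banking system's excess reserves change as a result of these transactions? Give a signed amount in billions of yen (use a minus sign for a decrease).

Asset purchase (from non-banks) ¥49 billion: reserves +¥49B, deposits +¥49B.
Government account inflow ¥477 billion: reserves −¥477B, deposits −¥477B.
Currency withdrawal ¥43 billion: reserves −¥43B, deposits −¥43B.
OMO purchase (from banks) ¥463 billion: reserves +¥463B, deposits 0.
Totals: Δreserves = −¥8B, Δdeposits = −¥471B.
Δrequired reserves = 4% × −¥471B = −¥18.84B.
Δexcess reserves = Δreserves − Δrequired = −¥8B − (−¥18.84B) = +¥10.84 billion.

+¥10.84 billion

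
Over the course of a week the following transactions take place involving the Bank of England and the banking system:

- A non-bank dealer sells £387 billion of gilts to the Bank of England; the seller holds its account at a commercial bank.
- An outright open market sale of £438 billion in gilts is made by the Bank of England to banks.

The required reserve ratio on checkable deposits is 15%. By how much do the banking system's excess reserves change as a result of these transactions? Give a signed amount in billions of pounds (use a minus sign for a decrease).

Asset purchase (from non-banks) £387 billion: reserves +£387B, deposits +£387B.
OMO sale (to banks) £438 billion: reserves −£438B, deposits 0.
Totals: Δreserves = −£51B, Δdeposits = +£387B.
Δrequired reserves = 15% × +£387B = +£58.05B.
Δexcess reserves = Δreserves − Δrequired = −£51B − (+£58.05B) = -£109.05 billion.

-£109.05 billion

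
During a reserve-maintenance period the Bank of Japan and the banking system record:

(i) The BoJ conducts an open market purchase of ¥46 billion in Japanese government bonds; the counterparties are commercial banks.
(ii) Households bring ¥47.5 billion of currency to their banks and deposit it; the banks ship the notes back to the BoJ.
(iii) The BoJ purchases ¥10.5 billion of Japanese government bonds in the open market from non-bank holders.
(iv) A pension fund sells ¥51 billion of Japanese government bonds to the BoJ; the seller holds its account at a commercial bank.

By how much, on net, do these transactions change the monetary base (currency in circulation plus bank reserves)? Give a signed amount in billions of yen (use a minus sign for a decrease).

+¥107.5 billion

OMO purchase (from banks) ¥46 billion: BoJ balance sheet expands → +¥46B.
Currency deposit ¥47.5 billion: just a shift between currency and reserves — both are base money → 0.
Asset purchase (from non-banks) ¥10.5 billion: BoJ balance sheet expands → +¥10.5B.
Asset purchase (from non-banks) ¥51 billion: BoJ balance sheet expands → +¥51B.
Net: 46 + 0 + 10.5 + 51 = +¥107.5 billion.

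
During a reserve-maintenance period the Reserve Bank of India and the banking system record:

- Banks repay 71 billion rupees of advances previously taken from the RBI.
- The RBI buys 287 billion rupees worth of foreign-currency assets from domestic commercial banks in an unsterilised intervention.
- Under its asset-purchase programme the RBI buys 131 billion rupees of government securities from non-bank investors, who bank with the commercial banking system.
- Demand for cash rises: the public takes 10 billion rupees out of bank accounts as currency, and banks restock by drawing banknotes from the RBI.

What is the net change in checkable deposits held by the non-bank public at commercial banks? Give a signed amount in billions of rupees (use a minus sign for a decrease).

Discount-window repayment 71 billion rupees: the counterparty is a bank, so public deposits are unchanged → 0.
FX purchase 287 billion rupees: the counterparty is a bank, so public deposits are unchanged → 0.
Asset purchase (from non-banks) 131 billion rupees: non-bank counterparties' bank balances rise → +131B.
Currency withdrawal 10 billion rupees: non-bank counterparties' bank balances fall → −10B.
Net: 0 + 0 + 131 − 10 = +121 billion.

+121 billion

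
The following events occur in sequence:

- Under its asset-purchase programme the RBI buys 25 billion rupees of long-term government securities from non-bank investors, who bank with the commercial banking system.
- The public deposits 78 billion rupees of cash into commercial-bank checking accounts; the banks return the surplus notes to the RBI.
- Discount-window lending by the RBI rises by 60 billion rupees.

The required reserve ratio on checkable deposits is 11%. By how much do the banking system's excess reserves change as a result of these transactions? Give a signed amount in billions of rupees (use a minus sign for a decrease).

+151.67 billion

Asset purchase (from non-banks) 25 billion rupees: reserves +25B, deposits +25B.
Currency deposit 78 billion rupees: reserves +78B, deposits +78B.
Discount-window loan 60 billion rupees: reserves +60B, deposits 0.
Totals: Δreserves = +163B, Δdeposits = +103B.
Δrequired reserves = 11% × +103B = +11.33B.
Δexcess reserves = Δreserves − Δrequired = +163B − (+11.33B) = +151.67 billion.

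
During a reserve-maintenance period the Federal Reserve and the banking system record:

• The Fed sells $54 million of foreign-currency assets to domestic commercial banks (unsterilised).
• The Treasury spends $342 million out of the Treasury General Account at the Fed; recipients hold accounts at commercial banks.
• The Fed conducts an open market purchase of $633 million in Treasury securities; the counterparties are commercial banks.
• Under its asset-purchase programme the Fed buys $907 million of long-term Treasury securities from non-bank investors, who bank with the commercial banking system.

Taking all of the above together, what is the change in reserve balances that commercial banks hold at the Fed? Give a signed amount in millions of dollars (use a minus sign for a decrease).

Fed balance sheet:
  Assets:      Securities +$1540M, Foreign assets −$54M
  Liabilities: Bank reserves +$1828M, Government deposits −$342M
Commercial banking system:
  Assets:      Reserves at CB +$1828M, Securities −$633M, Foreign assets +$54M
  Liabilities: Checkable deposits +$1249M
So the change in reserve balances that commercial banks hold at the Fed is +$1828 million.

+$1828 million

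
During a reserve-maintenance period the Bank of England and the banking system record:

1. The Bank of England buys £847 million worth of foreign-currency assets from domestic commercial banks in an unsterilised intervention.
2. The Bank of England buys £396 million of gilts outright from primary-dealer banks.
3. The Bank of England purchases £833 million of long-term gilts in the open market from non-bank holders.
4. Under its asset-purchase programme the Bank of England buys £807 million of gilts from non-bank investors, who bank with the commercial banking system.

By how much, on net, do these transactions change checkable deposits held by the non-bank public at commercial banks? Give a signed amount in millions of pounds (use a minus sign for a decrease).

FX purchase £847 million: the counterparty is a bank, so public deposits are unchanged → 0.
OMO purchase (from banks) £396 million: the counterparty is a bank, so public deposits are unchanged → 0.
Asset purchase (from non-banks) £833 million: non-bank counterparties' bank balances rise → +£833M.
Asset purchase (from non-banks) £807 million: non-bank counterparties' bank balances rise → +£807M.
Net: 0 + 0 + 833 + 807 = +£1640 million.

+£1640 million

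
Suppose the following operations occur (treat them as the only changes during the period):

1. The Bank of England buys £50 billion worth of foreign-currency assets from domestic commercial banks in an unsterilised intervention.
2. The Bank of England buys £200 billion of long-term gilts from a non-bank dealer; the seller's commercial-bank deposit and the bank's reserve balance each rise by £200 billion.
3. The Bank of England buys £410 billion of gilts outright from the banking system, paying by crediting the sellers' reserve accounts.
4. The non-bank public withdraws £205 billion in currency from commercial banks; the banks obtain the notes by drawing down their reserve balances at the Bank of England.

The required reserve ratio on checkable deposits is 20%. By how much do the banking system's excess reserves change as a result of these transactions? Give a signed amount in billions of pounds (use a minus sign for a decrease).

FX purchase £50 billion: reserves +£50B, deposits 0.
Asset purchase (from non-banks) £200 billion: reserves +£200B, deposits +£200B.
OMO purchase (from banks) £410 billion: reserves +£410B, deposits 0.
Currency withdrawal £205 billion: reserves −£205B, deposits −£205B.
Totals: Δreserves = +£455B, Δdeposits = −£5B.
Δrequired reserves = 20% × −£5B = −£1B.
Δexcess reserves = Δreserves − Δrequired = +£455B − (−£1B) = +£456 billion.

+£456 billion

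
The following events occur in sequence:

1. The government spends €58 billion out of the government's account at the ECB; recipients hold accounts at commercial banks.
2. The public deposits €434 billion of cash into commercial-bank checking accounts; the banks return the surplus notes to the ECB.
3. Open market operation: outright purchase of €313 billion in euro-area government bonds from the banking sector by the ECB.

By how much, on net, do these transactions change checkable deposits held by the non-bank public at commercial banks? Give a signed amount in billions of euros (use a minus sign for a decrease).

ECB balance sheet:
  Assets:      Securities +€313B
  Liabilities: Bank reserves +€805B, Currency in circulation −€434B, Government deposits −€58B
Commercial banking system:
  Assets:      Reserves at CB +€805B, Securities −€313B
  Liabilities: Checkable deposits +€492B
So the change in checkable deposits held by the non-bank public at commercial banks is +€492 billion.

+€492 billion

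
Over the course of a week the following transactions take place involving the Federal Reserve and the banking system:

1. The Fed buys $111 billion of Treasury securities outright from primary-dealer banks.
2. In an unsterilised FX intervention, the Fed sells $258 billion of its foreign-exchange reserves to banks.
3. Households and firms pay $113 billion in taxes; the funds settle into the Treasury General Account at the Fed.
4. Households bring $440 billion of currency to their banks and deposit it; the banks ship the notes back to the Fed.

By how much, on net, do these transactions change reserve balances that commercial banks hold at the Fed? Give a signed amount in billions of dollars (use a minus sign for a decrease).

+$180 billion

OMO purchase (from banks) $111 billion: the Fed pays by crediting reserve accounts → +$111B.
FX sale $258 billion: the buying banks pay out of their reserve balances → −$258B.
Government account inflow $113 billion: funds move from bank reserves into the government account → −$113B.
Currency deposit $440 billion: returned notes are swapped for reserve credit → +$440B.
Net: 111 − 258 − 113 + 440 = +$180 billion.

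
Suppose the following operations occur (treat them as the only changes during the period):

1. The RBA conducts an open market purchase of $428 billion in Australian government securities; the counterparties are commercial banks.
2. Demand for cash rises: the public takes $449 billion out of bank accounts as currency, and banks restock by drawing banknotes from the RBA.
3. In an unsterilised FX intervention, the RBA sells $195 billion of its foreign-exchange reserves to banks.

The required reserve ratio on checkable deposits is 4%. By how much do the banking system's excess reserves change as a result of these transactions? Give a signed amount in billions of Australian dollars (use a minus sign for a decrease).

-$198.04 billion

OMO purchase (from banks) $428 billion: reserves +$428B, deposits 0.
Currency withdrawal $449 billion: reserves −$449B, deposits −$449B.
FX sale $195 billion: reserves −$195B, deposits 0.
Totals: Δreserves = −$216B, Δdeposits = −$449B.
Δrequired reserves = 4% × −$449B = −$17.96B.
Δexcess reserves = Δreserves − Δrequired = −$216B − (−$17.96B) = -$198.04 billion.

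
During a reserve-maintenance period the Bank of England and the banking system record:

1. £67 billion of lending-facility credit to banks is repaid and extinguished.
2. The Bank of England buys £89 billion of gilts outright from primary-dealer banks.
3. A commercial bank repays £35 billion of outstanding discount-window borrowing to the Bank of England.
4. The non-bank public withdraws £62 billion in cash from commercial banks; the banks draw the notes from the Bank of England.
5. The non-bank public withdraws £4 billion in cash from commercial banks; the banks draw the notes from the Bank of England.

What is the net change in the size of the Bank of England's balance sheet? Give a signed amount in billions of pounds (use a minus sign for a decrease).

Discount-window repayment £67 billion: a Bank of England asset is shed → −£67B.
OMO purchase (from banks) £89 billion: a Bank of England asset is acquired → +£89B.
Discount-window repayment £35 billion: a Bank of England asset is shed → −£35B.
Currency withdrawal £62 billion: only the composition of liabilities changes → 0.
Currency withdrawal £4 billion: only the composition of liabilities changes → 0.
Net: −67 + 89 − 35 + 0 + 0 = -£13 billion.

-£13 billion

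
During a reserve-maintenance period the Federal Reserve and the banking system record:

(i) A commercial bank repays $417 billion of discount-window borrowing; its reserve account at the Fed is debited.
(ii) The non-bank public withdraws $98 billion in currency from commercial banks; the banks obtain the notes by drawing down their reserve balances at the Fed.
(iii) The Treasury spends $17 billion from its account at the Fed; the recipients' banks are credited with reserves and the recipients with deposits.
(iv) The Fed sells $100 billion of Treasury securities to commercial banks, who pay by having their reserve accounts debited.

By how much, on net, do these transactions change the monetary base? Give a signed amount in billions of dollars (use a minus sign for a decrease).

Fed balance sheet:
  Assets:      Securities −$100B, Loans to banks −$417B
  Liabilities: Bank reserves −$598B, Currency in circulation +$98B, Government deposits −$17B
Commercial banking system:
  Assets:      Reserves at CB −$598B, Securities +$100B
  Liabilities: Checkable deposits −$81B, Borrowings from CB −$417B
Monetary base = currency + reserves: +$98B + (−$598B) = -$500 billion.

-$500 billion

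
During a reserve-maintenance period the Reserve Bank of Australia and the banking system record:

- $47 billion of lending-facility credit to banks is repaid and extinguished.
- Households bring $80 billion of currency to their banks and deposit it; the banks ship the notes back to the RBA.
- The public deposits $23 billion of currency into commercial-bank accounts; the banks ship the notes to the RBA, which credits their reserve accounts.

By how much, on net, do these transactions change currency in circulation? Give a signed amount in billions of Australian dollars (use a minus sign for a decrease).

-$103 billion

Discount-window repayment $47 billion: no currency enters or leaves circulation → 0.
Currency deposit $80 billion: notes return to the central bank → −$80B.
Currency deposit $23 billion: notes return to the central bank → −$23B.
Net: 0 − 80 − 23 = -$103 billion.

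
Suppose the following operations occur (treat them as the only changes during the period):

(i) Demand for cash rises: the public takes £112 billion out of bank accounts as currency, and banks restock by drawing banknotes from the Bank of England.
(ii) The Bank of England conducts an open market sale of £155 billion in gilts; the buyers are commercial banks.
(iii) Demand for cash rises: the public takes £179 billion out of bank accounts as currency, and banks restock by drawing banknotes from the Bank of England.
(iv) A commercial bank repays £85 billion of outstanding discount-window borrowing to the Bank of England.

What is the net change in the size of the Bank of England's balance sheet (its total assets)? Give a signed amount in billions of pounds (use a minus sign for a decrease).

-£240 billion

Currency withdrawal £112 billion: only the composition of liabilities changes → 0.
OMO sale (to banks) £155 billion: a Bank of England asset is shed → −£155B.
Currency withdrawal £179 billion: only the composition of liabilities changes → 0.
Discount-window repayment £85 billion: a Bank of England asset is shed → −£85B.
Net: 0 − 155 + 0 − 85 = -£240 billion.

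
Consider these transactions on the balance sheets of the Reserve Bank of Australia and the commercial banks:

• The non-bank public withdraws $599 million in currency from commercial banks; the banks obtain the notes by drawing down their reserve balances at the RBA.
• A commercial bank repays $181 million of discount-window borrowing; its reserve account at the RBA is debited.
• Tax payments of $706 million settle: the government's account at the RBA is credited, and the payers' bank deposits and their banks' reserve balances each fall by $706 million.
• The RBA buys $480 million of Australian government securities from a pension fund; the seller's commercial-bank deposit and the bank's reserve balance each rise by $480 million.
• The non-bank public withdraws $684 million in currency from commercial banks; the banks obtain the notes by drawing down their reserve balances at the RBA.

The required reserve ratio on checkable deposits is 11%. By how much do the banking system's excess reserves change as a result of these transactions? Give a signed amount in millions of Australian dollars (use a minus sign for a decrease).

Currency withdrawal $599 million: reserves −$599M, deposits −$599M.
Discount-window repayment $181 million: reserves −$181M, deposits 0.
Government account inflow $706 million: reserves −$706M, deposits −$706M.
Asset purchase (from non-banks) $480 million: reserves +$480M, deposits +$480M.
Currency withdrawal $684 million: reserves −$684M, deposits −$684M.
Totals: Δreserves = −$1690M, Δdeposits = −$1509M.
Δrequired reserves = 11% × −$1509M = −$165.99M.
Δexcess reserves = Δreserves − Δrequired = −$1690M − (−$165.99M) = -$1524.01 million.

-$1524.01 million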